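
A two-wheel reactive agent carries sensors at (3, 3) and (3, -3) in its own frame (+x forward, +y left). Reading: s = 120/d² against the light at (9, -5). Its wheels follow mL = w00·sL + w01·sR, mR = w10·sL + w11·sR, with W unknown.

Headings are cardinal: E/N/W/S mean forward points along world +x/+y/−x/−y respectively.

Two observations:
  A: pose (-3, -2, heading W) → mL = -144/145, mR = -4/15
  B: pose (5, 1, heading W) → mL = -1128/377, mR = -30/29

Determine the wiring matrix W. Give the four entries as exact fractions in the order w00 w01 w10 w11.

-1 -1 -1/2 0

obs A: pose=(-3,-2,W) → sL=8/15, sR=40/87, mL=-144/145, mR=-4/15
obs B: pose=(5,1,W) → sL=60/29, sR=12/13, mL=-1128/377, mR=-30/29
sensor matrix S = [[8/15, 40/87], [60/29, 12/13]]; det S = -25088/54665
solve [mL_A; mL_B] = S·[w00; w01] and [mR_A; mR_B] = S·[w10; w11]:
  w00 = -1, w01 = -1, w10 = -1/2, w11 = 0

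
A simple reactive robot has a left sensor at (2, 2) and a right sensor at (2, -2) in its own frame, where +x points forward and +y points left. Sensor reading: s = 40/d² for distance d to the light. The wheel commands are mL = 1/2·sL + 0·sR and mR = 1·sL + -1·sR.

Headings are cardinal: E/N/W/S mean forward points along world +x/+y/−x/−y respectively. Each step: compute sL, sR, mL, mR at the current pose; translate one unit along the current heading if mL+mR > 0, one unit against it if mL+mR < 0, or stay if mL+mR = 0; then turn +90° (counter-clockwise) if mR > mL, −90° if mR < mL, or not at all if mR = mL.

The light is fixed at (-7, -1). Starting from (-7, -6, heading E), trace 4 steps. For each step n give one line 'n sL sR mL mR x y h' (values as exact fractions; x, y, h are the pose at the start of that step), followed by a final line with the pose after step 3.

n=0: pose=(-7,-6,E); sL=40/13, sR=40/53; mL=20/13, mR=1600/689; mL+mR=2660/689 → advance +1; mR−mL=540/689 → turn +1·90°
n=1: pose=(-6,-6,N); sL=4, sR=20/9; mL=2, mR=16/9; mL+mR=34/9 → advance +1; mR−mL=-2/9 → turn -1·90°
n=2: pose=(-6,-5,E); sL=40/13, sR=8/9; mL=20/13, mR=256/117; mL+mR=436/117 → advance +1; mR−mL=76/117 → turn +1·90°
n=3: pose=(-5,-5,N); sL=10, sR=2; mL=5, mR=8; mL+mR=13 → advance +1; mR−mL=3 → turn +1·90°

0 40/13 40/53 20/13 1600/689 -7 -6 E
1 4 20/9 2 16/9 -6 -6 N
2 40/13 8/9 20/13 256/117 -6 -5 E
3 10 2 5 8 -5 -5 N
final -5 -4 W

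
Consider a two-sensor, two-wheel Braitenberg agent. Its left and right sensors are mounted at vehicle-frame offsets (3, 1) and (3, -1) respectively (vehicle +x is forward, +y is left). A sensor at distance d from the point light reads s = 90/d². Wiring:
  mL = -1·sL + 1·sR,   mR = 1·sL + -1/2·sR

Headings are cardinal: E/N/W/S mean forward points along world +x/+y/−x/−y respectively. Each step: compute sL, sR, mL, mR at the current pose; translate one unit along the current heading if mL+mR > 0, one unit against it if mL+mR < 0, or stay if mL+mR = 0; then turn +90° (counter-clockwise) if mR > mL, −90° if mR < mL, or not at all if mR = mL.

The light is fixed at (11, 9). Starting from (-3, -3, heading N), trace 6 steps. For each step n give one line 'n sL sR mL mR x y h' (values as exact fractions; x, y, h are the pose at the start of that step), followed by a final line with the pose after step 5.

n=0: pose=(-3,-3,N); sL=5/17, sR=9/25; mL=28/425, mR=97/850; mL+mR=9/50 → advance +1; mR−mL=41/850 → turn +1·90°
n=1: pose=(-3,-2,W); sL=90/433, sR=90/389; mL=3960/168437, mR=15525/168437; mL+mR=45/389 → advance +1; mR−mL=11565/168437 → turn +1·90°
n=2: pose=(-4,-2,S); sL=45/196, sR=45/226; mL=-675/22148, mR=720/5537; mL+mR=45/452 → advance +1; mR−mL=3555/22148 → turn +1·90°
n=3: pose=(-4,-3,E); sL=18/53, sR=90/313; mL=-864/16589, mR=3249/16589; mL+mR=45/313 → advance +1; mR−mL=4113/16589 → turn +1·90°
n=4: pose=(-3,-3,N); sL=5/17, sR=9/25; mL=28/425, mR=97/850; mL+mR=9/50 → advance +1; mR−mL=41/850 → turn +1·90°
n=5: pose=(-3,-2,W); sL=90/433, sR=90/389; mL=3960/168437, mR=15525/168437; mL+mR=45/389 → advance +1; mR−mL=11565/168437 → turn +1·90°

0 5/17 9/25 28/425 97/850 -3 -3 N
1 90/433 90/389 3960/168437 15525/168437 -3 -2 W
2 45/196 45/226 -675/22148 720/5537 -4 -2 S
3 18/53 90/313 -864/16589 3249/16589 -4 -3 E
4 5/17 9/25 28/425 97/850 -3 -3 N
5 90/433 90/389 3960/168437 15525/168437 -3 -2 W
final -4 -2 S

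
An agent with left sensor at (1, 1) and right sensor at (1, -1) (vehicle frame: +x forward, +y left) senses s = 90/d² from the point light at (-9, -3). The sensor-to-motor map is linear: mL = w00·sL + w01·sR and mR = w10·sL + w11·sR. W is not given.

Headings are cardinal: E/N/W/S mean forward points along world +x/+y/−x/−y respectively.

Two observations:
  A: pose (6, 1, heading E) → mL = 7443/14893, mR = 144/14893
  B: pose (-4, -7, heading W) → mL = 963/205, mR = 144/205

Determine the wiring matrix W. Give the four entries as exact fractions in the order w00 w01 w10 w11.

obs A: pose=(6,1,E) → sL=90/281, sR=18/53, mL=7443/14893, mR=144/14893
obs B: pose=(-4,-7,W) → sL=90/41, sR=18/5, mL=963/205, mR=144/205
sensor matrix S = [[90/281, 18/53], [90/41, 18/5]]; det S = 248832/610613
solve [mL_A; mL_B] = S·[w00; w01] and [mR_A; mR_B] = S·[w10; w11]:
  w00 = 1/2, w01 = 1, w10 = -1/2, w11 = 1/2

1/2 1 -1/2 1/2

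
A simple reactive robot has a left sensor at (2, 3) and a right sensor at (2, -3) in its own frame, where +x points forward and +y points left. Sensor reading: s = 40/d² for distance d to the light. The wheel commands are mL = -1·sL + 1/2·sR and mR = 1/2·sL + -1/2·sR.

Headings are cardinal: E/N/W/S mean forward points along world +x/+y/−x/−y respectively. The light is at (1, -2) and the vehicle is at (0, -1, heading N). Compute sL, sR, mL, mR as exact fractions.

8/5 40/13 -4/65 -48/65

left sensor world pos  = (-3, 1); dL² = 25
right sensor world pos = (3, 1); dR² = 13
sL = 40/25 = 8/5
sR = 40/13 = 40/13
mL = -1·sL + 1/2·sR = -4/65
mR = 1/2·sL + -1/2·sR = -48/65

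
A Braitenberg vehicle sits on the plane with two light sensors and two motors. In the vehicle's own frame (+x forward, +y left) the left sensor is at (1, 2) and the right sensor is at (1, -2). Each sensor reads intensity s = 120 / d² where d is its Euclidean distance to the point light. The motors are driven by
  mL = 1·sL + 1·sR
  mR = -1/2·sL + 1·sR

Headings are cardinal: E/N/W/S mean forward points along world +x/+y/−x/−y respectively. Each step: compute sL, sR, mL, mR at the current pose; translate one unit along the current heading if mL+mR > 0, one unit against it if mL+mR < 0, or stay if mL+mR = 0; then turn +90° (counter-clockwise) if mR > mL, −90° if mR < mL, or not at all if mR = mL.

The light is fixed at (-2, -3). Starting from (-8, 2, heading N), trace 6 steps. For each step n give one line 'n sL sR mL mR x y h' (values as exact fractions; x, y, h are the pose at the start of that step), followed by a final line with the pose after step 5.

n=0: pose=(-8,2,N); sL=6/5, sR=30/13; mL=228/65, mR=111/65; mL+mR=339/65 → advance +1; mR−mL=-9/5 → turn -1·90°
n=1: pose=(-8,3,E); sL=120/89, sR=120/41; mL=15600/3649, mR=8220/3649; mL+mR=23820/3649 → advance +1; mR−mL=-180/89 → turn -1·90°
n=2: pose=(-7,3,S); sL=60/17, sR=60/37; mL=3240/629, mR=-90/629; mL+mR=3150/629 → advance +1; mR−mL=-90/17 → turn -1·90°
n=3: pose=(-7,2,W); sL=8/3, sR=24/17; mL=208/51, mR=4/51; mL+mR=212/51 → advance +1; mR−mL=-4 → turn -1·90°
n=4: pose=(-8,2,N); sL=6/5, sR=30/13; mL=228/65, mR=111/65; mL+mR=339/65 → advance +1; mR−mL=-9/5 → turn -1·90°
n=5: pose=(-8,3,E); sL=120/89, sR=120/41; mL=15600/3649, mR=8220/3649; mL+mR=23820/3649 → advance +1; mR−mL=-180/89 → turn -1·90°

0 6/5 30/13 228/65 111/65 -8 2 N
1 120/89 120/41 15600/3649 8220/3649 -8 3 E
2 60/17 60/37 3240/629 -90/629 -7 3 S
3 8/3 24/17 208/51 4/51 -7 2 W
4 6/5 30/13 228/65 111/65 -8 2 N
5 120/89 120/41 15600/3649 8220/3649 -8 3 E
final -7 3 S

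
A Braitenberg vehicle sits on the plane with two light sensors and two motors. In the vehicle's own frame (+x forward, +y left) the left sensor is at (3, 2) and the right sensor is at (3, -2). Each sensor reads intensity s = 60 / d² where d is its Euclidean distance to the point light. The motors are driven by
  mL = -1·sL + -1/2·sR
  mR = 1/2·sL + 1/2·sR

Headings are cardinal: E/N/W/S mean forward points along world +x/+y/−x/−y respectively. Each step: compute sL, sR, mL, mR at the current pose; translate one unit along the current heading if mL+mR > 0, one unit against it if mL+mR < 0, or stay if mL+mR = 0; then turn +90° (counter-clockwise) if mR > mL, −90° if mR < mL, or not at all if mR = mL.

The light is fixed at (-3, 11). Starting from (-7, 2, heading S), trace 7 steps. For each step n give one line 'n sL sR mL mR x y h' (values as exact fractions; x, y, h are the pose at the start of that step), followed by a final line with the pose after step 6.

0 15/37 1/3 -127/222 41/111 -7 2 S
1 60/37 60/101 -7170/3737 4140/3737 -7 3 E
2 30/37 30/17 -1065/629 810/629 -8 3 N
3 12/37 60/113 -2466/4181 1788/4181 -8 2 W
4 15/37 1/3 -127/222 41/111 -7 2 S
5 60/37 60/101 -7170/3737 4140/3737 -7 3 E
6 30/37 30/17 -1065/629 810/629 -8 3 N
final -8 2 W

n=0: pose=(-7,2,S); sL=15/37, sR=1/3; mL=-127/222, mR=41/111; mL+mR=-15/74 → advance -1; mR−mL=209/222 → turn +1·90°
n=1: pose=(-7,3,E); sL=60/37, sR=60/101; mL=-7170/3737, mR=4140/3737; mL+mR=-30/37 → advance -1; mR−mL=11310/3737 → turn +1·90°
n=2: pose=(-8,3,N); sL=30/37, sR=30/17; mL=-1065/629, mR=810/629; mL+mR=-15/37 → advance -1; mR−mL=1875/629 → turn +1·90°
n=3: pose=(-8,2,W); sL=12/37, sR=60/113; mL=-2466/4181, mR=1788/4181; mL+mR=-6/37 → advance -1; mR−mL=4254/4181 → turn +1·90°
n=4: pose=(-7,2,S); sL=15/37, sR=1/3; mL=-127/222, mR=41/111; mL+mR=-15/74 → advance -1; mR−mL=209/222 → turn +1·90°
n=5: pose=(-7,3,E); sL=60/37, sR=60/101; mL=-7170/3737, mR=4140/3737; mL+mR=-30/37 → advance -1; mR−mL=11310/3737 → turn +1·90°
n=6: pose=(-8,3,N); sL=30/37, sR=30/17; mL=-1065/629, mR=810/629; mL+mR=-15/37 → advance -1; mR−mL=1875/629 → turn +1·90°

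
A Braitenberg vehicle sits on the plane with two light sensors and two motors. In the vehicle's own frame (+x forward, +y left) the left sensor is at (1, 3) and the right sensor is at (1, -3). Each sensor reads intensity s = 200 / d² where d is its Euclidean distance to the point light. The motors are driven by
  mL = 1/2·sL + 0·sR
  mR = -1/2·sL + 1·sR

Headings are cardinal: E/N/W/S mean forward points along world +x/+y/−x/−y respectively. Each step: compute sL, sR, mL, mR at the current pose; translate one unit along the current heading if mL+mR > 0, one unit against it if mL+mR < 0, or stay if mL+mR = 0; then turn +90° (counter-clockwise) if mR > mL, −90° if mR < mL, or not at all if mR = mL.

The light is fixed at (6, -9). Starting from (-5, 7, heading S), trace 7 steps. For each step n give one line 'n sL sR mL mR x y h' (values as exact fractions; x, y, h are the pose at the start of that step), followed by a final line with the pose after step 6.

0 200/289 200/421 100/289 15700/121669 -5 7 S
1 25/36 50/117 25/72 25/312 -5 6 W
2 200/481 200/337 100/481 62500/162097 -6 6 N
3 100/169 20/53 50/169 730/8957 -6 7 W
4 40/109 200/389 20/109 14020/42401 -7 7 N
5 25/49 50/149 25/98 1175/14602 -7 8 W
6 200/613 40/89 100/613 15620/54557 -8 8 N
final -8 9 W

n=0: pose=(-5,7,S); sL=200/289, sR=200/421; mL=100/289, mR=15700/121669; mL+mR=200/421 → advance +1; mR−mL=-26400/121669 → turn -1·90°
n=1: pose=(-5,6,W); sL=25/36, sR=50/117; mL=25/72, mR=25/312; mL+mR=50/117 → advance +1; mR−mL=-125/468 → turn -1·90°
n=2: pose=(-6,6,N); sL=200/481, sR=200/337; mL=100/481, mR=62500/162097; mL+mR=200/337 → advance +1; mR−mL=28800/162097 → turn +1·90°
n=3: pose=(-6,7,W); sL=100/169, sR=20/53; mL=50/169, mR=730/8957; mL+mR=20/53 → advance +1; mR−mL=-1920/8957 → turn -1·90°
n=4: pose=(-7,7,N); sL=40/109, sR=200/389; mL=20/109, mR=14020/42401; mL+mR=200/389 → advance +1; mR−mL=6240/42401 → turn +1·90°
n=5: pose=(-7,8,W); sL=25/49, sR=50/149; mL=25/98, mR=1175/14602; mL+mR=50/149 → advance +1; mR−mL=-1275/7301 → turn -1·90°
n=6: pose=(-8,8,N); sL=200/613, sR=40/89; mL=100/613, mR=15620/54557; mL+mR=40/89 → advance +1; mR−mL=6720/54557 → turn +1·90°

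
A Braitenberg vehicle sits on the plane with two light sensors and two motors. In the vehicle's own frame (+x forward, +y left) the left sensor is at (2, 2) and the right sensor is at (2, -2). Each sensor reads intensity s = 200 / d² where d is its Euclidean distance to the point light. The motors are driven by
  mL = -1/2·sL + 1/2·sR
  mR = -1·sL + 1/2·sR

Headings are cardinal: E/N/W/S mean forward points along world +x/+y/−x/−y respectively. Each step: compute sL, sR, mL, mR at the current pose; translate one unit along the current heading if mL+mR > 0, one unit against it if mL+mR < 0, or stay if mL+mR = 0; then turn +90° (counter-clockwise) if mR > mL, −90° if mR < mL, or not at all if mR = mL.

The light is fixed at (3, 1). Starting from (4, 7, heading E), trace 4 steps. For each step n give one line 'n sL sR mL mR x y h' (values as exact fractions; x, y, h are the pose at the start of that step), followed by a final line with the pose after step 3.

0 200/73 8 192/73 92/73 4 7 E
1 25/4 25/2 25/8 0 5 7 S
2 200/9 200/49 -4000/441 -8900/441 5 6 W
3 4 100/37 -24/37 -98/37 6 6 N
final 6 5 E

n=0: pose=(4,7,E); sL=200/73, sR=8; mL=192/73, mR=92/73; mL+mR=284/73 → advance +1; mR−mL=-100/73 → turn -1·90°
n=1: pose=(5,7,S); sL=25/4, sR=25/2; mL=25/8, mR=0; mL+mR=25/8 → advance +1; mR−mL=-25/8 → turn -1·90°
n=2: pose=(5,6,W); sL=200/9, sR=200/49; mL=-4000/441, mR=-8900/441; mL+mR=-4300/147 → advance -1; mR−mL=-100/9 → turn -1·90°
n=3: pose=(6,6,N); sL=4, sR=100/37; mL=-24/37, mR=-98/37; mL+mR=-122/37 → advance -1; mR−mL=-2 → turn -1·90°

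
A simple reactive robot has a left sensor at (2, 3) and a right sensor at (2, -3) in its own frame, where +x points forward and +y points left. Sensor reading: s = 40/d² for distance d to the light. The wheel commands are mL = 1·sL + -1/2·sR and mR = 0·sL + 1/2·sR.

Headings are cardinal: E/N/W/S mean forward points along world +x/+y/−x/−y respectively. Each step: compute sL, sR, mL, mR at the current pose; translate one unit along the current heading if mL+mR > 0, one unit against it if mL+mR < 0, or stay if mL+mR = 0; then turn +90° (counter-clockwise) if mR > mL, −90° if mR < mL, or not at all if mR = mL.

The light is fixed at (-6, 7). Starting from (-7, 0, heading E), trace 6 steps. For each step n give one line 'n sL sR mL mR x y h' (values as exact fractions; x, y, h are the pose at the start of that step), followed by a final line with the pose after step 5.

0 40/17 40/101 3700/1717 20/101 -7 0 E
1 4/9 4/9 2/9 2/9 -6 0 S
2 40/109 40/109 20/109 20/109 -6 -1 S
3 4/13 4/13 2/13 2/13 -6 -2 S
4 40/153 40/153 20/153 20/153 -6 -3 S
5 20/89 20/89 10/89 10/89 -6 -4 S
final -6 -5 S

n=0: pose=(-7,0,E); sL=40/17, sR=40/101; mL=3700/1717, mR=20/101; mL+mR=40/17 → advance +1; mR−mL=-3360/1717 → turn -1·90°
n=1: pose=(-6,0,S); sL=4/9, sR=4/9; mL=2/9, mR=2/9; mL+mR=4/9 → advance +1; mR−mL=0 → turn +0·90°
n=2: pose=(-6,-1,S); sL=40/109, sR=40/109; mL=20/109, mR=20/109; mL+mR=40/109 → advance +1; mR−mL=0 → turn +0·90°
n=3: pose=(-6,-2,S); sL=4/13, sR=4/13; mL=2/13, mR=2/13; mL+mR=4/13 → advance +1; mR−mL=0 → turn +0·90°
n=4: pose=(-6,-3,S); sL=40/153, sR=40/153; mL=20/153, mR=20/153; mL+mR=40/153 → advance +1; mR−mL=0 → turn +0·90°
n=5: pose=(-6,-4,S); sL=20/89, sR=20/89; mL=10/89, mR=10/89; mL+mR=20/89 → advance +1; mR−mL=0 → turn +0·90°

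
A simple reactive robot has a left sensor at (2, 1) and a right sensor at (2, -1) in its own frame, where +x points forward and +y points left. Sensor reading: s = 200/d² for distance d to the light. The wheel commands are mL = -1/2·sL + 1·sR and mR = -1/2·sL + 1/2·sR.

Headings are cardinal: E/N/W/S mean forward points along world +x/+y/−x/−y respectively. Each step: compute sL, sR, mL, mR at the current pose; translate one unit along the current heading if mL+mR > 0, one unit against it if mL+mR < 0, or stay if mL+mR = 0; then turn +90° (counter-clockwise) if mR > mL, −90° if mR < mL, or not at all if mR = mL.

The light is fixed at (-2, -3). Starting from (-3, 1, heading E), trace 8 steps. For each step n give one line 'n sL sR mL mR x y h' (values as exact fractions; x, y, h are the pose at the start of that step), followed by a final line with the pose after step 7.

n=0: pose=(-3,1,E); sL=100/13, sR=20; mL=210/13, mR=80/13; mL+mR=290/13 → advance +1; mR−mL=-10 → turn -1·90°
n=1: pose=(-2,1,S); sL=40, sR=40; mL=20, mR=0; mL+mR=20 → advance +1; mR−mL=-20 → turn -1·90°
n=2: pose=(-2,0,W); sL=25, sR=10; mL=-5/2, mR=-15/2; mL+mR=-10 → advance -1; mR−mL=-5 → turn -1·90°
n=3: pose=(-1,0,N); sL=8, sR=200/29; mL=84/29, mR=-16/29; mL+mR=68/29 → advance +1; mR−mL=-100/29 → turn -1·90°
n=4: pose=(-1,1,E); sL=100/17, sR=100/9; mL=1250/153, mR=400/153; mL+mR=550/51 → advance +1; mR−mL=-50/9 → turn -1·90°
n=5: pose=(0,1,S); sL=200/13, sR=40; mL=420/13, mR=160/13; mL+mR=580/13 → advance +1; mR−mL=-20 → turn -1·90°
n=6: pose=(0,0,W); sL=50, sR=25/2; mL=-25/2, mR=-75/4; mL+mR=-125/4 → advance -1; mR−mL=-25/4 → turn -1·90°
n=7: pose=(1,0,N); sL=200/29, sR=200/41; mL=1700/1189, mR=-1200/1189; mL+mR=500/1189 → advance +1; mR−mL=-100/41 → turn -1·90°

0 100/13 20 210/13 80/13 -3 1 E
1 40 40 20 0 -2 1 S
2 25 10 -5/2 -15/2 -2 0 W
3 8 200/29 84/29 -16/29 -1 0 N
4 100/17 100/9 1250/153 400/153 -1 1 E
5 200/13 40 420/13 160/13 0 1 S
6 50 25/2 -25/2 -75/4 0 0 W
7 200/29 200/41 1700/1189 -1200/1189 1 0 N
final 1 1 E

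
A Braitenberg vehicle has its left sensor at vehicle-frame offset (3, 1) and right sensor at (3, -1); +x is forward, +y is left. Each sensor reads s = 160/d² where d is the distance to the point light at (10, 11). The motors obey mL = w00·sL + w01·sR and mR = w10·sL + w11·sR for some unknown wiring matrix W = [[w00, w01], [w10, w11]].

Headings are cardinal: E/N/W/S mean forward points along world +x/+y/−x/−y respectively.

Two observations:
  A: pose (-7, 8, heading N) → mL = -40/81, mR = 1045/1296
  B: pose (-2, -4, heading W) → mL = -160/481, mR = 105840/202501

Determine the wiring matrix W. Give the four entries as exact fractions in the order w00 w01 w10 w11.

-1 0 1 1/2

obs A: pose=(-7,8,N) → sL=40/81, sR=5/8, mL=-40/81, mR=1045/1296
obs B: pose=(-2,-4,W) → sL=160/481, sR=160/421, mL=-160/481, mR=105840/202501
sensor matrix S = [[40/81, 5/8], [160/481, 160/421]]; det S = -331700/16402581
solve [mL_A; mL_B] = S·[w00; w01] and [mR_A; mR_B] = S·[w10; w11]:
  w00 = -1, w01 = 0, w10 = 1, w11 = 1/2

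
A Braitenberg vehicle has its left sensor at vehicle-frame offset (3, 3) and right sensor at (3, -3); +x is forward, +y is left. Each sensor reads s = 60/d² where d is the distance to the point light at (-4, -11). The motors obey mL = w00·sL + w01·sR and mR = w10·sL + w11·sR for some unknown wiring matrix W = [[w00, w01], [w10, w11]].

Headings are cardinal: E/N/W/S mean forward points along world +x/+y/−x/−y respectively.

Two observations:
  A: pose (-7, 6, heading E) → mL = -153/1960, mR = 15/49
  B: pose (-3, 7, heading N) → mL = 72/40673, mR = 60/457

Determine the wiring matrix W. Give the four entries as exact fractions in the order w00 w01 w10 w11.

1/2 -1/2 0 1

obs A: pose=(-7,6,E) → sL=3/20, sR=15/49, mL=-153/1960, mR=15/49
obs B: pose=(-3,7,N) → sL=12/89, sR=60/457, mL=72/40673, mR=60/457
sensor matrix S = [[3/20, 15/49], [12/89, 60/457]]; det S = -43011/1992977
solve [mL_A; mL_B] = S·[w00; w01] and [mR_A; mR_B] = S·[w10; w11]:
  w00 = 1/2, w01 = -1/2, w10 = 0, w11 = 1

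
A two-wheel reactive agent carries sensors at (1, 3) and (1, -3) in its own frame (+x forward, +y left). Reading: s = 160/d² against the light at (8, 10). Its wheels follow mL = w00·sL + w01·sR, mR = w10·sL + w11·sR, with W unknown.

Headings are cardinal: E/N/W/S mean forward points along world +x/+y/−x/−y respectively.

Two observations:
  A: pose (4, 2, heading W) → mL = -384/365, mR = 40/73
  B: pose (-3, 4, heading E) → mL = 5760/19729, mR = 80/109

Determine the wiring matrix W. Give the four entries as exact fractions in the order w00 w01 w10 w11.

1/2 -1/2 1/2 0

obs A: pose=(4,2,W) → sL=80/73, sR=16/5, mL=-384/365, mR=40/73
obs B: pose=(-3,4,E) → sL=160/109, sR=160/181, mL=5760/19729, mR=80/109
sensor matrix S = [[80/73, 16/5], [160/109, 160/181]]; det S = -5369856/1440217
solve [mL_A; mL_B] = S·[w00; w01] and [mR_A; mR_B] = S·[w10; w11]:
  w00 = 1/2, w01 = -1/2, w10 = 1/2, w11 = 0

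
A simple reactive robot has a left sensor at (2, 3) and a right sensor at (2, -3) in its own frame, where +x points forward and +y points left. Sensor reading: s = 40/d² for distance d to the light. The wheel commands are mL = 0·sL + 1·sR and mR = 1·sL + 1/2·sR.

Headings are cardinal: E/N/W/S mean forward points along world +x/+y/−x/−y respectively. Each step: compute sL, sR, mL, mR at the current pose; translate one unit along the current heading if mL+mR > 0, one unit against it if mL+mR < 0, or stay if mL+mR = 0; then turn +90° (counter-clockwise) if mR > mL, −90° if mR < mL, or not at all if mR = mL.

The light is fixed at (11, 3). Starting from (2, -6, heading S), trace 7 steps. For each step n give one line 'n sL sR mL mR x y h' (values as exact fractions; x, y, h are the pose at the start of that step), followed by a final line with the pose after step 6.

0 40/157 8/53 8/53 2748/8321 2 -6 S
1 20/49 20/109 20/109 2670/5341 2 -7 E
2 8/37 40/89 40/89 1452/3293 3 -7 N
3 5/9 2/9 2/9 2/3 3 -6 E
4 40/149 8/13 8/13 1116/1937 4 -6 N
5 4/5 20/73 20/73 342/365 4 -5 E
6 40/117 8/9 8/9 92/117 5 -5 N
final 5 -4 E

n=0: pose=(2,-6,S); sL=40/157, sR=8/53; mL=8/53, mR=2748/8321; mL+mR=4004/8321 → advance +1; mR−mL=1492/8321 → turn +1·90°
n=1: pose=(2,-7,E); sL=20/49, sR=20/109; mL=20/109, mR=2670/5341; mL+mR=3650/5341 → advance +1; mR−mL=1690/5341 → turn +1·90°
n=2: pose=(3,-7,N); sL=8/37, sR=40/89; mL=40/89, mR=1452/3293; mL+mR=2932/3293 → advance +1; mR−mL=-28/3293 → turn -1·90°
n=3: pose=(3,-6,E); sL=5/9, sR=2/9; mL=2/9, mR=2/3; mL+mR=8/9 → advance +1; mR−mL=4/9 → turn +1·90°
n=4: pose=(4,-6,N); sL=40/149, sR=8/13; mL=8/13, mR=1116/1937; mL+mR=2308/1937 → advance +1; mR−mL=-76/1937 → turn -1·90°
n=5: pose=(4,-5,E); sL=4/5, sR=20/73; mL=20/73, mR=342/365; mL+mR=442/365 → advance +1; mR−mL=242/365 → turn +1·90°
n=6: pose=(5,-5,N); sL=40/117, sR=8/9; mL=8/9, mR=92/117; mL+mR=196/117 → advance +1; mR−mL=-4/39 → turn -1·90°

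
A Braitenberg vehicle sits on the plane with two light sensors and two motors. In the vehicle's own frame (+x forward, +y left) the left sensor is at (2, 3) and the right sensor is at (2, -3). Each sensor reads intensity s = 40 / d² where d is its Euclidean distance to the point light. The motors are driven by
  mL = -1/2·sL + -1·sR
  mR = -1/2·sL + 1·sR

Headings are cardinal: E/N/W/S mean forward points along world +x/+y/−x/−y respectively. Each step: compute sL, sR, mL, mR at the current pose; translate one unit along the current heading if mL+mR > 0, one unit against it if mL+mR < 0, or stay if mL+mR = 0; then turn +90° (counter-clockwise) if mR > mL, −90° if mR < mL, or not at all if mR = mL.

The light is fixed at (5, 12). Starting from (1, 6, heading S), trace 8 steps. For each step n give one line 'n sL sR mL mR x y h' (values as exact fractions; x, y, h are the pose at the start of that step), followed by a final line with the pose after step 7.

n=0: pose=(1,6,S); sL=8/13, sR=40/113; mL=-972/1469, mR=68/1469; mL+mR=-8/13 → advance -1; mR−mL=80/113 → turn +1·90°
n=1: pose=(1,7,E); sL=5, sR=10/17; mL=-105/34, mR=-65/34; mL+mR=-5 → advance -1; mR−mL=20/17 → turn +1·90°
n=2: pose=(0,7,N); sL=40/73, sR=40/13; mL=-3180/949, mR=2660/949; mL+mR=-40/73 → advance -1; mR−mL=80/13 → turn +1·90°
n=3: pose=(0,6,W); sL=4/13, sR=20/29; mL=-318/377, mR=202/377; mL+mR=-4/13 → advance -1; mR−mL=40/29 → turn +1·90°
n=4: pose=(1,6,S); sL=8/13, sR=40/113; mL=-972/1469, mR=68/1469; mL+mR=-8/13 → advance -1; mR−mL=80/113 → turn +1·90°
n=5: pose=(1,7,E); sL=5, sR=10/17; mL=-105/34, mR=-65/34; mL+mR=-5 → advance -1; mR−mL=20/17 → turn +1·90°
n=6: pose=(0,7,N); sL=40/73, sR=40/13; mL=-3180/949, mR=2660/949; mL+mR=-40/73 → advance -1; mR−mL=80/13 → turn +1·90°
n=7: pose=(0,6,W); sL=4/13, sR=20/29; mL=-318/377, mR=202/377; mL+mR=-4/13 → advance -1; mR−mL=40/29 → turn +1·90°

0 8/13 40/113 -972/1469 68/1469 1 6 S
1 5 10/17 -105/34 -65/34 1 7 E
2 40/73 40/13 -3180/949 2660/949 0 7 N
3 4/13 20/29 -318/377 202/377 0 6 W
4 8/13 40/113 -972/1469 68/1469 1 6 S
5 5 10/17 -105/34 -65/34 1 7 E
6 40/73 40/13 -3180/949 2660/949 0 7 N
7 4/13 20/29 -318/377 202/377 0 6 W
final 1 6 S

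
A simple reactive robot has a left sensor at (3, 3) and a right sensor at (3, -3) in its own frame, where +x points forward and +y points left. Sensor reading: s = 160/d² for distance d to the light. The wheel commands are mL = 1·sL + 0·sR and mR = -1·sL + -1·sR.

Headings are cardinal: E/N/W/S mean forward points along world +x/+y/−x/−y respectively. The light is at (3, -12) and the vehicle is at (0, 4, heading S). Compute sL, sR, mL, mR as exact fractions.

160/169 32/41 160/169 -11968/6929

left sensor world pos  = (3, 1); dL² = 169
right sensor world pos = (-3, 1); dR² = 205
sL = 160/169 = 160/169
sR = 160/205 = 32/41
mL = 1·sL + 0·sR = 160/169
mR = -1·sL + -1·sR = -11968/6929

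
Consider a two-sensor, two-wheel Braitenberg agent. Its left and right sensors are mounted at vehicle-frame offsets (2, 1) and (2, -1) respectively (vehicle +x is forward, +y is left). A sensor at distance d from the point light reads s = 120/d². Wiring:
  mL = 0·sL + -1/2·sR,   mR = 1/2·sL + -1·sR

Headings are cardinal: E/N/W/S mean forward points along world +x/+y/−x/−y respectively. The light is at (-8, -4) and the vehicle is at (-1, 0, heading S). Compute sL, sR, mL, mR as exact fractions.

left sensor world pos  = (0, -2); dL² = 68
right sensor world pos = (-2, -2); dR² = 40
sL = 120/68 = 30/17
sR = 120/40 = 3
mL = 0·sL + -1/2·sR = -3/2
mR = 1/2·sL + -1·sR = -36/17

30/17 3 -3/2 -36/17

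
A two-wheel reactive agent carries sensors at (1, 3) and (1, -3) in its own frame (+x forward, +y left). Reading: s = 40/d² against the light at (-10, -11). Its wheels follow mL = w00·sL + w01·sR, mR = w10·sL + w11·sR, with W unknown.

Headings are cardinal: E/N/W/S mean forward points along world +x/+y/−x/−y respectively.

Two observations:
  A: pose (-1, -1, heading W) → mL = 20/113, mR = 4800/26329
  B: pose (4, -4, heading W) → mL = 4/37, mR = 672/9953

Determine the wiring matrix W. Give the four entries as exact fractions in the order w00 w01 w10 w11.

obs A: pose=(-1,-1,W) → sL=40/113, sR=40/233, mL=20/113, mR=4800/26329
obs B: pose=(4,-4,W) → sL=8/37, sR=40/269, mL=4/37, mR=672/9953
sensor matrix S = [[40/113, 40/233], [8/37, 40/269]]; det S = 4066560/262052537
solve [mL_A; mL_B] = S·[w00; w01] and [mR_A; mR_B] = S·[w10; w11]:
  w00 = 1/2, w01 = 0, w10 = 1, w11 = -1

1/2 0 1 -1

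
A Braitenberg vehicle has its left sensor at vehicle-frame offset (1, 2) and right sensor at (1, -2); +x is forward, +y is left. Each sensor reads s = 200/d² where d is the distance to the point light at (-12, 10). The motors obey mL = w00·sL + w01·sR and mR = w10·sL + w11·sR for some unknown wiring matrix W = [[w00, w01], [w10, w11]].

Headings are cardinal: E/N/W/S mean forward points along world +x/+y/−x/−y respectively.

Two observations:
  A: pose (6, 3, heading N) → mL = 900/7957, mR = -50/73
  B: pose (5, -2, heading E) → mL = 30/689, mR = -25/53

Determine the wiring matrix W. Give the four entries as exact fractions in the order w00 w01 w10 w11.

obs A: pose=(6,3,N) → sL=50/73, sR=50/109, mL=900/7957, mR=-50/73
obs B: pose=(5,-2,E) → sL=25/53, sR=5/13, mL=30/689, mR=-25/53
sensor matrix S = [[50/73, 50/109], [25/53, 5/13]]; det S = 258000/5482373
solve [mL_A; mL_B] = S·[w00; w01] and [mR_A; mR_B] = S·[w10; w11]:
  w00 = 1/2, w01 = -1/2, w10 = -1, w11 = 0

1/2 -1/2 -1 0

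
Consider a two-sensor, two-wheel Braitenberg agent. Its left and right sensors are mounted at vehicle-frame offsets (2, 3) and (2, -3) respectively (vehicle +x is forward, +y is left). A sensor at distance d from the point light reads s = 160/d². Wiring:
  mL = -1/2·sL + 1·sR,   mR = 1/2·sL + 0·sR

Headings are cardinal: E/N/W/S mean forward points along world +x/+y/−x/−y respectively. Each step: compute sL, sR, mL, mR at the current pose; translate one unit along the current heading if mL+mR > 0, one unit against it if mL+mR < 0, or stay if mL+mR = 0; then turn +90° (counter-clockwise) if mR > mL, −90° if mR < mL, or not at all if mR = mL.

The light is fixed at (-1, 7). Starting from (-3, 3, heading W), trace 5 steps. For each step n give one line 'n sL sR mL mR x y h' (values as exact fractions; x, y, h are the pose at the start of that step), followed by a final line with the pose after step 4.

0 32/13 160/17 1808/221 16/13 -3 3 W
1 4 40 38 2 -4 3 N
2 160 160/37 -2800/37 80 -4 4 E
3 80/13 80 1000/13 40/13 -3 4 N
4 160 32/5 -368/5 80 -3 5 E
final -2 5 N

n=0: pose=(-3,3,W); sL=32/13, sR=160/17; mL=1808/221, mR=16/13; mL+mR=160/17 → advance +1; mR−mL=-1536/221 → turn -1·90°
n=1: pose=(-4,3,N); sL=4, sR=40; mL=38, mR=2; mL+mR=40 → advance +1; mR−mL=-36 → turn -1·90°
n=2: pose=(-4,4,E); sL=160, sR=160/37; mL=-2800/37, mR=80; mL+mR=160/37 → advance +1; mR−mL=5760/37 → turn +1·90°
n=3: pose=(-3,4,N); sL=80/13, sR=80; mL=1000/13, mR=40/13; mL+mR=80 → advance +1; mR−mL=-960/13 → turn -1·90°
n=4: pose=(-3,5,E); sL=160, sR=32/5; mL=-368/5, mR=80; mL+mR=32/5 → advance +1; mR−mL=768/5 → turn +1·90°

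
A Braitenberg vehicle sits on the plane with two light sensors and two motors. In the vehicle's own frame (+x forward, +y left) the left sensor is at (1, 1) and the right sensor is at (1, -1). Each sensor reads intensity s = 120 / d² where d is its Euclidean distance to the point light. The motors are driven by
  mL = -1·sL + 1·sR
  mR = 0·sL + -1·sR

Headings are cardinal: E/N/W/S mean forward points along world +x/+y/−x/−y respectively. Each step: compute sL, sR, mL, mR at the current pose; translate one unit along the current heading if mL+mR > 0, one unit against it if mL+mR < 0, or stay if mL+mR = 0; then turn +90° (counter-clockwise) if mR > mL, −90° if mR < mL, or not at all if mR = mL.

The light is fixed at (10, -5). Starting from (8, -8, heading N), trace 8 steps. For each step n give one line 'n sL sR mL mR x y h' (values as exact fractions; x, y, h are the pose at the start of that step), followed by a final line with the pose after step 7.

n=0: pose=(8,-8,N); sL=120/13, sR=24; mL=192/13, mR=-24; mL+mR=-120/13 → advance -1; mR−mL=-504/13 → turn -1·90°
n=1: pose=(8,-9,E); sL=12, sR=60/13; mL=-96/13, mR=-60/13; mL+mR=-12 → advance -1; mR−mL=36/13 → turn +1·90°
n=2: pose=(7,-9,N); sL=24/5, sR=120/13; mL=288/65, mR=-120/13; mL+mR=-24/5 → advance -1; mR−mL=-888/65 → turn -1·90°
n=3: pose=(7,-10,E); sL=6, sR=3; mL=-3, mR=-3; mL+mR=-6 → advance -1; mR−mL=0 → turn +0·90°
n=4: pose=(6,-10,E); sL=24/5, sR=8/3; mL=-32/15, mR=-8/3; mL+mR=-24/5 → advance -1; mR−mL=-8/15 → turn -1·90°
n=5: pose=(5,-10,S); sL=30/13, sR=5/3; mL=-25/39, mR=-5/3; mL+mR=-30/13 → advance -1; mR−mL=-40/39 → turn -1·90°
n=6: pose=(5,-9,W); sL=120/61, sR=8/3; mL=128/183, mR=-8/3; mL+mR=-120/61 → advance -1; mR−mL=-616/183 → turn -1·90°
n=7: pose=(6,-9,N); sL=60/17, sR=20/3; mL=160/51, mR=-20/3; mL+mR=-60/17 → advance -1; mR−mL=-500/51 → turn -1·90°

0 120/13 24 192/13 -24 8 -8 N
1 12 60/13 -96/13 -60/13 8 -9 E
2 24/5 120/13 288/65 -120/13 7 -9 N
3 6 3 -3 -3 7 -10 E
4 24/5 8/3 -32/15 -8/3 6 -10 E
5 30/13 5/3 -25/39 -5/3 5 -10 S
6 120/61 8/3 128/183 -8/3 5 -9 W
7 60/17 20/3 160/51 -20/3 6 -9 N
final 6 -10 E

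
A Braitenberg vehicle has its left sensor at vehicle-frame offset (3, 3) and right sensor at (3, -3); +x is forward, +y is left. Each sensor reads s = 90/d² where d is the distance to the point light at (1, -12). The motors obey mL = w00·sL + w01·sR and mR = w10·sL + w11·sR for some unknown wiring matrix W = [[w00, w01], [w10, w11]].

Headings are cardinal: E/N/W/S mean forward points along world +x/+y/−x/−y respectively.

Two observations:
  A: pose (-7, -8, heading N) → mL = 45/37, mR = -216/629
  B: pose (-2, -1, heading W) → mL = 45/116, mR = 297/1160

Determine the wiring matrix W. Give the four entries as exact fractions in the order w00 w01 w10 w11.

obs A: pose=(-7,-8,N) → sL=9/17, sR=45/37, mL=45/37, mR=-216/629
obs B: pose=(-2,-1,W) → sL=9/10, sR=45/116, mL=45/116, mR=297/1160
sensor matrix S = [[9/17, 45/37], [9/10, 45/116]]; det S = -64881/72964
solve [mL_A; mL_B] = S·[w00; w01] and [mR_A; mR_B] = S·[w10; w11]:
  w00 = 0, w01 = 1, w10 = 1/2, w11 = -1/2

0 1 1/2 -1/2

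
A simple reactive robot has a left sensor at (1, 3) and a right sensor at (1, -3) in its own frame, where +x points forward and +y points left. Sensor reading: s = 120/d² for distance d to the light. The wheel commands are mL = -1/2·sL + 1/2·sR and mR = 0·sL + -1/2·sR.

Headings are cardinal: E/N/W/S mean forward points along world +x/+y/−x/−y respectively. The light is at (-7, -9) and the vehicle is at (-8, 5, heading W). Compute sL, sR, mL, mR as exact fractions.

left sensor world pos  = (-9, 2); dL² = 125
right sensor world pos = (-9, 8); dR² = 293
sL = 120/125 = 24/25
sR = 120/293 = 120/293
mL = -1/2·sL + 1/2·sR = -2016/7325
mR = 0·sL + -1/2·sR = -60/293

24/25 120/293 -2016/7325 -60/293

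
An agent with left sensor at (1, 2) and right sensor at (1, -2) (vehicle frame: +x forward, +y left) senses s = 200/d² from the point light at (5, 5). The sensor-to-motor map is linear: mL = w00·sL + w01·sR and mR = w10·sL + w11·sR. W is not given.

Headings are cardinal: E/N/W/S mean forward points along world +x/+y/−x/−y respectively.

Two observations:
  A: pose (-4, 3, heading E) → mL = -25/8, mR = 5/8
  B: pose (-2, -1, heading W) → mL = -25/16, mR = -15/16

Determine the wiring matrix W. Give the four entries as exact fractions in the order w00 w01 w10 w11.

-1 0 1 -1

obs A: pose=(-4,3,E) → sL=25/8, sR=5/2, mL=-25/8, mR=5/8
obs B: pose=(-2,-1,W) → sL=25/16, sR=5/2, mL=-25/16, mR=-15/16
sensor matrix S = [[25/8, 5/2], [25/16, 5/2]]; det S = 125/32
solve [mL_A; mL_B] = S·[w00; w01] and [mR_A; mR_B] = S·[w10; w11]:
  w00 = -1, w01 = 0, w10 = 1, w11 = -1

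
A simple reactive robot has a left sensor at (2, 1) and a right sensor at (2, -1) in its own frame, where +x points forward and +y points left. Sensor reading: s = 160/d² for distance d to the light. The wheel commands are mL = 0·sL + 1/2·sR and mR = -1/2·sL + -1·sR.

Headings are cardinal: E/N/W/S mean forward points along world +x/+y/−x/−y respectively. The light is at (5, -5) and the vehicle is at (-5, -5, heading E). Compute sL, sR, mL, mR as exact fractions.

32/13 32/13 16/13 -48/13

left sensor world pos  = (-3, -4); dL² = 65
right sensor world pos = (-3, -6); dR² = 65
sL = 160/65 = 32/13
sR = 160/65 = 32/13
mL = 0·sL + 1/2·sR = 16/13
mR = -1/2·sL + -1·sR = -48/13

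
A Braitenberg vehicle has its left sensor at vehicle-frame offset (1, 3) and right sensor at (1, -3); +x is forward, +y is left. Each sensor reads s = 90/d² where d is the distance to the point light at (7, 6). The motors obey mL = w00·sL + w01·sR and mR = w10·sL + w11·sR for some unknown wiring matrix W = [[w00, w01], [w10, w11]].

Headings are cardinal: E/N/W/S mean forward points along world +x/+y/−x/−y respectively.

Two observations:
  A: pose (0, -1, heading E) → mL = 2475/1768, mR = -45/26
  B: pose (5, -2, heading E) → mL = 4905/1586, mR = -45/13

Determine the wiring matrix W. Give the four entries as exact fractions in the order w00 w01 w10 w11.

obs A: pose=(0,-1,E) → sL=45/26, sR=45/68, mL=2475/1768, mR=-45/26
obs B: pose=(5,-2,E) → sL=45/13, sR=45/61, mL=4905/1586, mR=-45/13
sensor matrix S = [[45/26, 45/68], [45/13, 45/61]]; det S = -54675/53924
solve [mL_A; mL_B] = S·[w00; w01] and [mR_A; mR_B] = S·[w10; w11]:
  w00 = 1, w01 = -1/2, w10 = -1, w11 = 0

1 -1/2 -1 0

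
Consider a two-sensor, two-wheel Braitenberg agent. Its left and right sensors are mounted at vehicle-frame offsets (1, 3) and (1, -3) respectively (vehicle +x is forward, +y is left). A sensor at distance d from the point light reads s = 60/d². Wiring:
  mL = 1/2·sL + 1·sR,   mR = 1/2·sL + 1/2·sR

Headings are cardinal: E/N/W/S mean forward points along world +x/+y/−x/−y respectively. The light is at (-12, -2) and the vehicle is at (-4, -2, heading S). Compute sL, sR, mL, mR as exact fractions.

left sensor world pos  = (-1, -3); dL² = 122
right sensor world pos = (-7, -3); dR² = 26
sL = 60/122 = 30/61
sR = 60/26 = 30/13
mL = 1/2·sL + 1·sR = 2025/793
mR = 1/2·sL + 1/2·sR = 1110/793

30/61 30/13 2025/793 1110/793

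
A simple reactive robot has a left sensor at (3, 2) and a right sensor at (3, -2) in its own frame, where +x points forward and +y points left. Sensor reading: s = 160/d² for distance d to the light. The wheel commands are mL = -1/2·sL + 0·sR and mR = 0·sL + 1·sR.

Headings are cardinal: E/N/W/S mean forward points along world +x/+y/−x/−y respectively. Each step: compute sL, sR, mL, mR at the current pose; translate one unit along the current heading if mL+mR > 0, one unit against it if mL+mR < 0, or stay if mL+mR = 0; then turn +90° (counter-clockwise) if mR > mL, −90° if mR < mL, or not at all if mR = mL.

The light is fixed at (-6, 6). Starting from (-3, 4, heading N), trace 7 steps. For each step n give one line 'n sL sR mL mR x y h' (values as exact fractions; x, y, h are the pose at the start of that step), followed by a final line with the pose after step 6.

n=0: pose=(-3,4,N); sL=80, sR=80/13; mL=-40, mR=80/13; mL+mR=-440/13 → advance -1; mR−mL=600/13 → turn +1·90°
n=1: pose=(-3,3,W); sL=32/5, sR=160; mL=-16/5, mR=160; mL+mR=784/5 → advance +1; mR−mL=816/5 → turn +1·90°
n=2: pose=(-4,3,S); sL=40/13, sR=40/9; mL=-20/13, mR=40/9; mL+mR=340/117 → advance +1; mR−mL=700/117 → turn +1·90°
n=3: pose=(-4,2,E); sL=160/29, sR=160/61; mL=-80/29, mR=160/61; mL+mR=-240/1769 → advance -1; mR−mL=9520/1769 → turn +1·90°
n=4: pose=(-5,2,N); sL=80, sR=16; mL=-40, mR=16; mL+mR=-24 → advance -1; mR−mL=56 → turn +1·90°
n=5: pose=(-5,1,W); sL=160/53, sR=160/13; mL=-80/53, mR=160/13; mL+mR=7440/689 → advance +1; mR−mL=9520/689 → turn +1·90°
n=6: pose=(-6,1,S); sL=40/17, sR=40/17; mL=-20/17, mR=40/17; mL+mR=20/17 → advance +1; mR−mL=60/17 → turn +1·90°

0 80 80/13 -40 80/13 -3 4 N
1 32/5 160 -16/5 160 -3 3 W
2 40/13 40/9 -20/13 40/9 -4 3 S
3 160/29 160/61 -80/29 160/61 -4 2 E
4 80 16 -40 16 -5 2 N
5 160/53 160/13 -80/53 160/13 -5 1 W
6 40/17 40/17 -20/17 40/17 -6 1 S
final -6 0 E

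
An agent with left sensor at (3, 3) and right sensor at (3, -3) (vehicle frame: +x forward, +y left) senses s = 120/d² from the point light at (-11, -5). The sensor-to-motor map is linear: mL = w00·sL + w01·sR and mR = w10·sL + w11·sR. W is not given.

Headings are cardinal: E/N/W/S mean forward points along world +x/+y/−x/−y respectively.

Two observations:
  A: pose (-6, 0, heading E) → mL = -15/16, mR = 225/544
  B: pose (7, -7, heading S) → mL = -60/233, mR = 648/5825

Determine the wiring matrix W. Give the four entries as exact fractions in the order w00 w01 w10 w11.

obs A: pose=(-6,0,E) → sL=15/16, sR=30/17, mL=-15/16, mR=225/544
obs B: pose=(7,-7,S) → sL=60/233, sR=12/25, mL=-60/233, mR=648/5825
sensor matrix S = [[15/16, 30/17], [60/233, 12/25]]; det S = -351/79220
solve [mL_A; mL_B] = S·[w00; w01] and [mR_A; mR_B] = S·[w10; w11]:
  w00 = -1, w01 = 0, w10 = -1/2, w11 = 1/2

-1 0 -1/2 1/2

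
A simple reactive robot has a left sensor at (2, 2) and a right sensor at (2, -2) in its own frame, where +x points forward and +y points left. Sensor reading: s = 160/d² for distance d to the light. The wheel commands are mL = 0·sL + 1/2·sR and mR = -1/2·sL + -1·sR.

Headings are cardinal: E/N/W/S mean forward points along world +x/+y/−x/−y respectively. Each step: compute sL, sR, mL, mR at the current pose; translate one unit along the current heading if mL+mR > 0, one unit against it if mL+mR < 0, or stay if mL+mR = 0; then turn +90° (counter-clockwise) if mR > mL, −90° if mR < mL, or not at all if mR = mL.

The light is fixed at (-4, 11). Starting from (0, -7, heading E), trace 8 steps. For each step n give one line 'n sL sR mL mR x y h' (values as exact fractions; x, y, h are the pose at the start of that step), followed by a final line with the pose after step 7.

n=0: pose=(0,-7,E); sL=40/73, sR=40/109; mL=20/109, mR=-5100/7957; mL+mR=-3640/7957 → advance -1; mR−mL=-6560/7957 → turn -1·90°
n=1: pose=(-1,-7,S); sL=32/85, sR=160/401; mL=80/401, mR=-20016/34085; mL+mR=-13216/34085 → advance -1; mR−mL=-26816/34085 → turn -1·90°
n=2: pose=(-1,-6,W); sL=80/181, sR=80/113; mL=40/113, mR=-19000/20453; mL+mR=-11760/20453 → advance -1; mR−mL=-26240/20453 → turn -1·90°
n=3: pose=(0,-6,N); sL=160/229, sR=160/261; mL=80/261, mR=-57520/59769; mL+mR=-39200/59769 → advance -1; mR−mL=-25280/19923 → turn -1·90°
n=4: pose=(0,-7,E); sL=40/73, sR=40/109; mL=20/109, mR=-5100/7957; mL+mR=-3640/7957 → advance -1; mR−mL=-6560/7957 → turn -1·90°
n=5: pose=(-1,-7,S); sL=32/85, sR=160/401; mL=80/401, mR=-20016/34085; mL+mR=-13216/34085 → advance -1; mR−mL=-26816/34085 → turn -1·90°
n=6: pose=(-1,-6,W); sL=80/181, sR=80/113; mL=40/113, mR=-19000/20453; mL+mR=-11760/20453 → advance -1; mR−mL=-26240/20453 → turn -1·90°
n=7: pose=(0,-6,N); sL=160/229, sR=160/261; mL=80/261, mR=-57520/59769; mL+mR=-39200/59769 → advance -1; mR−mL=-25280/19923 → turn -1·90°

0 40/73 40/109 20/109 -5100/7957 0 -7 E
1 32/85 160/401 80/401 -20016/34085 -1 -7 S
2 80/181 80/113 40/113 -19000/20453 -1 -6 W
3 160/229 160/261 80/261 -57520/59769 0 -6 N
4 40/73 40/109 20/109 -5100/7957 0 -7 E
5 32/85 160/401 80/401 -20016/34085 -1 -7 S
6 80/181 80/113 40/113 -19000/20453 -1 -6 W
7 160/229 160/261 80/261 -57520/59769 0 -6 N
final 0 -7 E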